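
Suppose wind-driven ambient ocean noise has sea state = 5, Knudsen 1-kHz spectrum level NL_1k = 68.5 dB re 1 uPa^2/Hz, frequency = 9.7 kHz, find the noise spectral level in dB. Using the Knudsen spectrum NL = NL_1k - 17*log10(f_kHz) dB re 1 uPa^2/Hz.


NL = NL_1k - 17*log10(f_kHz) = 68.5 - 17*log10(9.7) = 68.5 - (16.78) = 51.72

51.72 dB


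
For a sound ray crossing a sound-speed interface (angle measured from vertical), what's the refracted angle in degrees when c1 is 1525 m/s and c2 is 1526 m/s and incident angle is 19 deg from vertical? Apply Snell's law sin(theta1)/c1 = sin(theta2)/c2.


19.01 deg


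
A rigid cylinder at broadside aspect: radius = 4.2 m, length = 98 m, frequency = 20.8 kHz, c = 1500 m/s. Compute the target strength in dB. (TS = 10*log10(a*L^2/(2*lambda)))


54.47 dB


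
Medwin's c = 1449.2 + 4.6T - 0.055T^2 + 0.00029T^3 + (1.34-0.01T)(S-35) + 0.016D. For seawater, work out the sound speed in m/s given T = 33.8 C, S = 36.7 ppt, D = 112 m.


c = 1449.2 + 4.6*33.8 - 0.055*33.8^2 + 0.00029*33.8^3 + (1.34 - 0.01*33.8)*(36.7 - 35) + 0.016*112 = 1556.54

1556.54 m/s


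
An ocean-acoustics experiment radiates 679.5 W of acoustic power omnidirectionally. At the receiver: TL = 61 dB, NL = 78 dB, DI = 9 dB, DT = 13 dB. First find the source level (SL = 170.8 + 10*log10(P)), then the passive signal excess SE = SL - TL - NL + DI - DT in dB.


Step 1: SL = 170.8 + 10*log10(679.5) = 199.12 dB
Step 2: SE = SL - TL - NL + DI - DT = 199.12 - 61 - 78 + 9 - 13 = 56.12

56.12 dB


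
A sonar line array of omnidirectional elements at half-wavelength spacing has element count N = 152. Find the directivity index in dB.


21.82 dB


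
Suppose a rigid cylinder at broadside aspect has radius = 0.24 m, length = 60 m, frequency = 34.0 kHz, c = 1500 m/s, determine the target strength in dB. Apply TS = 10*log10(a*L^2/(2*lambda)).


39.91 dB


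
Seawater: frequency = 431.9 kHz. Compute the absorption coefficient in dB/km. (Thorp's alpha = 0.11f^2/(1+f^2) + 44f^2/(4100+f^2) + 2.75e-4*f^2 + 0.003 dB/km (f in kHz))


94.465 dB/km


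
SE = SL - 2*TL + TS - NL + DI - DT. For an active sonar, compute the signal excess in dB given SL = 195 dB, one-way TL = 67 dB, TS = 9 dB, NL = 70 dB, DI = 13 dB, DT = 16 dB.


SE = SL - 2*TL + TS - NL + DI - DT = 195 - 2*67 + (9) - 70 + 13 - 16 = -3

-3 dB


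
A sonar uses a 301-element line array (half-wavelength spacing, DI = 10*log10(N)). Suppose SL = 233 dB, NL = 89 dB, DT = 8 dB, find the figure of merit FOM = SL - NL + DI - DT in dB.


160.79 dB


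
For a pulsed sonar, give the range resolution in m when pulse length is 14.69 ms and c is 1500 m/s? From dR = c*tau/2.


dR = c*tau/2 = 1500 * 14.69e-3 / 2 = 11.0175

11.0175 m


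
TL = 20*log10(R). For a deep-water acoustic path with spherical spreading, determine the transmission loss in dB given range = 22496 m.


TL = 20*log10(22496) = 87.04

87.04 dB


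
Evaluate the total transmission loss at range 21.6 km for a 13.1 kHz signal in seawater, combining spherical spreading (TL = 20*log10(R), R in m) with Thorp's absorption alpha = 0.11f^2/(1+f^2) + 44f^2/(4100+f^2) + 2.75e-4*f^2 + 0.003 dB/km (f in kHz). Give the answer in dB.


Step 1 (Thorp): alpha = 0.11*171.61/(1+171.61) + 44*171.61/(4100+171.61) + 2.75e-4*171.61 + 0.003 = 1.9272 dB/km
Step 2: TL_spread = 20*log10(21600) = 86.69 dB
Step 3: TL_abs = alpha*R = 1.9272 * 21.6 = 41.63 dB
Step 4: TL_total = 86.69 + 41.63 = 128.32

128.32 dB


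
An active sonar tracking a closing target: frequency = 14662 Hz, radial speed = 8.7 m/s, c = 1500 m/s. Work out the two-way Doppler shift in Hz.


fd = 2*f*v/c = 2 * 14662 * 8.7 / 1500 = 170.08

170.08 Hz


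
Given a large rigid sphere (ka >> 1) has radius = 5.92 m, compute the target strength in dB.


9.43 dB


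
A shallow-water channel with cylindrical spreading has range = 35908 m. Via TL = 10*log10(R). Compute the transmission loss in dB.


45.55 dB


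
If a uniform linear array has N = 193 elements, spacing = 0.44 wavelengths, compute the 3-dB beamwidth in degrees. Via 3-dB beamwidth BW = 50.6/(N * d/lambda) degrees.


BW = 50.6 / (193 * 0.44) = 50.6 / 84.92 = 0.6

0.6 deg


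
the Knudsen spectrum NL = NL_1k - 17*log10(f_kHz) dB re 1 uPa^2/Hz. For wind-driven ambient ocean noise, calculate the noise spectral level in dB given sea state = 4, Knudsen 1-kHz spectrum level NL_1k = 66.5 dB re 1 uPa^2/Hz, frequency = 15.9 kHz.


46.08 dB


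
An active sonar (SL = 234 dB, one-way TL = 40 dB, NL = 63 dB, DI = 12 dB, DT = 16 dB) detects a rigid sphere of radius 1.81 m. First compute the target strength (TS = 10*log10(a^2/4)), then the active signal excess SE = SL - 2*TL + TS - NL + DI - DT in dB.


Step 1: TS = 10*log10(1.81^2/4) = -0.87 dB
Step 2: SE = SL - 2*TL + TS - NL + DI - DT = 234 - 2*40 + (-0.87) - 63 + 12 - 16 = 86.13

86.13 dB


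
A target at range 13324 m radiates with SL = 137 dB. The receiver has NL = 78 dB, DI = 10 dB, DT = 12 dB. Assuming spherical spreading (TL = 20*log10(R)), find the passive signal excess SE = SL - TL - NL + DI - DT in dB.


-25.49 dB


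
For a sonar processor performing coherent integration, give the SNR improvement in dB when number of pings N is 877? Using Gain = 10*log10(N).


29.43 dB


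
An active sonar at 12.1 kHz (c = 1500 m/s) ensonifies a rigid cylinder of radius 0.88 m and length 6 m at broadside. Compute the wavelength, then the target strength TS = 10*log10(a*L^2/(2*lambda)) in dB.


Step 1: lambda = c/f = 1500/12100 = 0.12397 m
Step 2: TS = 10*log10(a*L^2/(2*lambda)) = 10*log10(0.88*6^2/(2*0.12397)) = 21.06

21.06 dB


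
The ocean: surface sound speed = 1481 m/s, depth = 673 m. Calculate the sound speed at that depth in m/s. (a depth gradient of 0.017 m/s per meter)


c = 1481 + 0.017 * 673 = 1492.441

1492.441 m/s


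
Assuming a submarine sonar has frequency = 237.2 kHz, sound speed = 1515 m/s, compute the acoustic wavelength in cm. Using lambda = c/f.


lambda = c/f = 1515 / 237200 = 0.0064 m = 0.64 cm

0.64 cm


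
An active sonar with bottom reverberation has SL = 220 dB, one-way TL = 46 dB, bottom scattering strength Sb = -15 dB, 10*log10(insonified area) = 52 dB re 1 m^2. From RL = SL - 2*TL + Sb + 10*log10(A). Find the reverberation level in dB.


RL = SL - 2*TL + Sb + 10*log10(A) = 220 - 2*46 + (-15) + 52 = 165

165 dB


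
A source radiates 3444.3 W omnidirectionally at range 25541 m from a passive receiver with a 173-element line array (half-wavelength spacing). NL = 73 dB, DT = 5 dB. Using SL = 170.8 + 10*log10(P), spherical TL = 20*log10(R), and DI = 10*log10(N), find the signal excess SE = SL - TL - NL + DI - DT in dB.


Step 1: SL = 170.8 + 10*log10(3444.3) = 206.17 dB
Step 2: TL = 20*log10(25541) = 88.14 dB
Step 3: DI = 10*log10(173) = 22.38 dB
Step 4: SE = SL - TL - NL + DI - DT = 206.17 - 88.14 - 73 + 22.38 - 5 = 62.41

62.41 dB


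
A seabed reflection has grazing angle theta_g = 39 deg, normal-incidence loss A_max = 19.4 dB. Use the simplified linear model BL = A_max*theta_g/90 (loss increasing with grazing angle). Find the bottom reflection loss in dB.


BL = A_max * theta_g / 90 = 19.4 * 39 / 90 = 8.41

8.41 dB


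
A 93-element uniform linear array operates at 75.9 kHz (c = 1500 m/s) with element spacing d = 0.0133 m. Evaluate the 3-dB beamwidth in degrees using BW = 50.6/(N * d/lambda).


0.81 deg


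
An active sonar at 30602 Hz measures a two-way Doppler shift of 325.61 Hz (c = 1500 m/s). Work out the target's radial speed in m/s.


From fd = 2*f*v/c, v = c*fd/(2*f) = 1500 * 325.61 / (2*30602) = 7.98

7.98 m/s


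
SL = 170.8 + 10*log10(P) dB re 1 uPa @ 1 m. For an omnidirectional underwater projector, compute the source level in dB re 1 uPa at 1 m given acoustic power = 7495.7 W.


SL = 170.8 + 10*log10(7495.7) = 170.8 + 38.75 = 209.55

209.55 dB


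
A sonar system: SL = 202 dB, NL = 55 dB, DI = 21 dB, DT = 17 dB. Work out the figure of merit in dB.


FOM = SL - NL + DI - DT = 202 - 55 + 21 - 17 = 151

151 dB


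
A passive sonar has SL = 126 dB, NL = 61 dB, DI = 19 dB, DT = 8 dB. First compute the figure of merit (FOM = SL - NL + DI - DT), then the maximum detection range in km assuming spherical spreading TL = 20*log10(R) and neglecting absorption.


Step 1: FOM = SL - NL + DI - DT = 126 - 61 + 19 - 8 = 76 dB
Step 2: at max range FOM = TL = 20*log10(R), so R = 10^(76/20) = 6309.57 m = 6.31 km

6.31 km


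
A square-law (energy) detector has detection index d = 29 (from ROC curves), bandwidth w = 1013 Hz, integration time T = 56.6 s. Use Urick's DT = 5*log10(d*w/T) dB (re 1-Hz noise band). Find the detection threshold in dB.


DT = 5*log10(d*w/T) = 5*log10(29 * 1013 / 56.6) = 5*log10(519.03) = 13.58

13.58 dB


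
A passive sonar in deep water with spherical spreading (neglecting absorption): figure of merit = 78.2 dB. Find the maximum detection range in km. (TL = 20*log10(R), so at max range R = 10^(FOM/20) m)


8.13 km


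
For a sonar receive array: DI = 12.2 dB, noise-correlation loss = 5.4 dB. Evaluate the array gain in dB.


6.8 dB


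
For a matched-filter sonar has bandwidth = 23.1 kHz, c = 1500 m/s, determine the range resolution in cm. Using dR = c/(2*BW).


dR = c/(2*BW) = 1500 / (2 * 23.1e3) = 0.0325 m = 3.25 cm

3.25 cm


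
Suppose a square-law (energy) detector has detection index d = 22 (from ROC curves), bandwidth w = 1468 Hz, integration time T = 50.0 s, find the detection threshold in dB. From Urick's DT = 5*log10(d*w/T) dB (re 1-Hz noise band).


DT = 5*log10(d*w/T) = 5*log10(22 * 1468 / 50.0) = 5*log10(645.92) = 14.05

14.05 dB


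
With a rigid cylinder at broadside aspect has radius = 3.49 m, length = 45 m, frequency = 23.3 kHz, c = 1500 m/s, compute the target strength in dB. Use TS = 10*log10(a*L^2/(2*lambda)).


lambda = 1500/23300 = 0.06438 m
TS = 10*log10(3.49*45^2/(2*0.06438)) = 47.39

47.39 dB


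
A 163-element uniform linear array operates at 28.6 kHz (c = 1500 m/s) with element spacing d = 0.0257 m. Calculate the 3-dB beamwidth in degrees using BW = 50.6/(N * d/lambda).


Step 1: lambda = 1500/28600 = 0.05245 m
Step 2: d/lambda = 0.0257/0.05245 = 0.49
Step 3: BW = 50.6/(N * d/lambda) = 50.6/(163 * 0.49) = 0.63

0.63 deg


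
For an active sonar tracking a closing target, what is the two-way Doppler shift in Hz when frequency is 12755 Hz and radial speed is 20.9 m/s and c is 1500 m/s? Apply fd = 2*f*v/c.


fd = 2*f*v/c = 2 * 12755 * 20.9 / 1500 = 355.44

355.44 Hz


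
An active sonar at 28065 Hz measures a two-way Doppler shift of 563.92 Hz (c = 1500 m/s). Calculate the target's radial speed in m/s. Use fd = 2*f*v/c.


From fd = 2*f*v/c, v = c*fd/(2*f) = 1500 * 563.92 / (2*28065) = 15.07

15.07 m/s


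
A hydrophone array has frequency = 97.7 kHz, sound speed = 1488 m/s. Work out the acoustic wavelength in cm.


lambda = c/f = 1488 / 97700 = 0.0152 m = 1.52 cm

1.52 cm


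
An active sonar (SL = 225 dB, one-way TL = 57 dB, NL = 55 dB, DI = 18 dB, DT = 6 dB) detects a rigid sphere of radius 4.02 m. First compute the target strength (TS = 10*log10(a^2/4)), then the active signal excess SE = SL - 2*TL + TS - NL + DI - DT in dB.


Step 1: TS = 10*log10(4.02^2/4) = 6.06 dB
Step 2: SE = SL - 2*TL + TS - NL + DI - DT = 225 - 2*57 + (6.06) - 55 + 18 - 6 = 74.06

74.06 dB


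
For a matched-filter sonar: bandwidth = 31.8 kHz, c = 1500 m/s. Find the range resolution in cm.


dR = c/(2*BW) = 1500 / (2 * 31.8e3) = 0.0236 m = 2.36 cm

2.36 cm


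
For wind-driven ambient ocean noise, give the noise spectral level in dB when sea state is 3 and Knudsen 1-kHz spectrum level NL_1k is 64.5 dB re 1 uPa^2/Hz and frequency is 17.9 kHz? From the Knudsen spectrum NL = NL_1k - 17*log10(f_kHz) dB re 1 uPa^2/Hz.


NL = NL_1k - 17*log10(f_kHz) = 64.5 - 17*log10(17.9) = 64.5 - (21.3) = 43.2

43.2 dB


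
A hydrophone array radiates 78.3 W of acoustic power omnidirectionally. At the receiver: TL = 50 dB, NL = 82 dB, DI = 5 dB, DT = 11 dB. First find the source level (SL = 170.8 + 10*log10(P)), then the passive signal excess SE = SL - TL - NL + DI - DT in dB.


Step 1: SL = 170.8 + 10*log10(78.3) = 189.74 dB
Step 2: SE = SL - TL - NL + DI - DT = 189.74 - 50 - 82 + 5 - 11 = 51.74

51.74 dB


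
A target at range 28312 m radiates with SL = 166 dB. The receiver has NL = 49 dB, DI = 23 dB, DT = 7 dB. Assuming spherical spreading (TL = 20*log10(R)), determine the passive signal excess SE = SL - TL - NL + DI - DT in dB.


43.96 dB


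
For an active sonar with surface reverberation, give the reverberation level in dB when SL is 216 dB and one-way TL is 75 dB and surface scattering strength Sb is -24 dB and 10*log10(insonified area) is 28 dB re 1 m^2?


70 dB


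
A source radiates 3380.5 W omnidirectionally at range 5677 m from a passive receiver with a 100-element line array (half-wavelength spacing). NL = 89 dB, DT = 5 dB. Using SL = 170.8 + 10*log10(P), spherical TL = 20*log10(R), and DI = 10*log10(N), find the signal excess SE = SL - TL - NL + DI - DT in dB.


Step 1: SL = 170.8 + 10*log10(3380.5) = 206.09 dB
Step 2: TL = 20*log10(5677) = 75.08 dB
Step 3: DI = 10*log10(100) = 20.0 dB
Step 4: SE = SL - TL - NL + DI - DT = 206.09 - 75.08 - 89 + 20.0 - 5 = 57.01

57.01 dB


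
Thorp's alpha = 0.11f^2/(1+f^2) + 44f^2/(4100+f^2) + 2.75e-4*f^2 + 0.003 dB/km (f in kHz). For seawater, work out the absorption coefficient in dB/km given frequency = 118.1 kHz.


f^2 = 13947.61
alpha = 0.11*13947.61/(1+13947.61) + 44*13947.61/(4100+13947.61) + 2.75e-4*13947.61 + 0.003 = 37.953

37.953 dB/km


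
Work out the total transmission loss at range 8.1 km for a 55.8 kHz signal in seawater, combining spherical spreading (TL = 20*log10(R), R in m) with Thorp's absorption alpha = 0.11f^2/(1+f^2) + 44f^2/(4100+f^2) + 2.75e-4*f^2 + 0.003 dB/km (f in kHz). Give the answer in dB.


Step 1 (Thorp): alpha = 0.11*3113.64/(1+3113.64) + 44*3113.64/(4100+3113.64) + 2.75e-4*3113.64 + 0.003 = 19.961 dB/km
Step 2: TL_spread = 20*log10(8100) = 78.17 dB
Step 3: TL_abs = alpha*R = 19.961 * 8.1 = 161.68 dB
Step 4: TL_total = 78.17 + 161.68 = 239.85

239.85 dB


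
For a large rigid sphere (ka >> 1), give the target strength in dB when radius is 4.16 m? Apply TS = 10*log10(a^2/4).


TS = 10*log10(4.16^2 / 4) = 10*log10(4.3264) = 6.36

6.36 dB


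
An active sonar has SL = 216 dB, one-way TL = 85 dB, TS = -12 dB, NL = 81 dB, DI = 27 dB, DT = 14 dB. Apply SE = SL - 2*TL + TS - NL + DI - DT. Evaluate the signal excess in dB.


SE = SL - 2*TL + TS - NL + DI - DT = 216 - 2*85 + (-12) - 81 + 27 - 14 = -34

-34 dB


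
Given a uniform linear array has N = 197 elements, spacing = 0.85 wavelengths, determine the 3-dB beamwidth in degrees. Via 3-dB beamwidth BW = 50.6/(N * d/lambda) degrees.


BW = 50.6 / (197 * 0.85) = 50.6 / 167.45 = 0.3

0.3 deg


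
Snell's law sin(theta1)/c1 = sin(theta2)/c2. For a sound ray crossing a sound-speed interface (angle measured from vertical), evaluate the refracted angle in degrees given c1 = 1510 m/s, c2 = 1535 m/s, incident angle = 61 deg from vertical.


sin(theta2) = (c2/c1)*sin(theta1) = (1535/1510)*sin(61 deg) = 0.8891
theta2 = arcsin(0.8891) = 62.76

62.76 deg


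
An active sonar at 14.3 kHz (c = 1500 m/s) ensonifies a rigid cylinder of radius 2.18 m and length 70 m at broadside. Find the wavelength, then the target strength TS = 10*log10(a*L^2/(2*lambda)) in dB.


Step 1: lambda = c/f = 1500/14300 = 0.1049 m
Step 2: TS = 10*log10(a*L^2/(2*lambda)) = 10*log10(2.18*70^2/(2*0.1049)) = 47.07

47.07 dB


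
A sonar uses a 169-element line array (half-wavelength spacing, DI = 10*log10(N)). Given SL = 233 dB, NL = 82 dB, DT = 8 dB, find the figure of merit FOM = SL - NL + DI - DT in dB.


Step 1: DI = 10*log10(169) = 22.28 dB
Step 2: FOM = SL - NL + DI - DT = 233 - 82 + 22.28 - 8 = 165.28

165.28 dB


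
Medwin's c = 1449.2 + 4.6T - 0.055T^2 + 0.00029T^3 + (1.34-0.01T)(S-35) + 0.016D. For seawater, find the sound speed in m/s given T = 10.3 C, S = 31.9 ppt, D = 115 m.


c = 1449.2 + 4.6*10.3 - 0.055*10.3^2 + 0.00029*10.3^3 + (1.34 - 0.01*10.3)*(31.9 - 35) + 0.016*115 = 1489.07

1489.07 m/s


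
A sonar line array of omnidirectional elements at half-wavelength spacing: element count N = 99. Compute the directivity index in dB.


19.96 dB


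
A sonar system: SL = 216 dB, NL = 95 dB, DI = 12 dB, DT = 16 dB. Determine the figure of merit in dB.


FOM = SL - NL + DI - DT = 216 - 95 + 12 - 16 = 117

117 dB


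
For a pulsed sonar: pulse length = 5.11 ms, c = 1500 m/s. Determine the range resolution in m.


dR = c*tau/2 = 1500 * 5.11e-3 / 2 = 3.8325

3.8325 m


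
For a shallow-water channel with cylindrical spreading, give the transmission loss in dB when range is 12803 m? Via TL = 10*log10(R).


41.07 dB


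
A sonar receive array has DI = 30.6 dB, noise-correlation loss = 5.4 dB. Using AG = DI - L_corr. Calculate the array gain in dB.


AG = DI - L_corr = 30.6 - 5.4 = 25.2

25.2 dB


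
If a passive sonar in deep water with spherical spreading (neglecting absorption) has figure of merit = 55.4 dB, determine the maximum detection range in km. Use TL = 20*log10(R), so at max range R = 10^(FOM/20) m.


At max range FOM = TL, so 20*log10(R) = 55.4
R = 10^(55.4/20) = 588.84 m = 0.59 km

0.59 km


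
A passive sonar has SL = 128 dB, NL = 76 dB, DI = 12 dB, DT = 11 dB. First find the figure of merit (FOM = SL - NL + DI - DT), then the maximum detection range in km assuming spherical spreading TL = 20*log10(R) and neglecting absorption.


Step 1: FOM = SL - NL + DI - DT = 128 - 76 + 12 - 11 = 53 dB
Step 2: at max range FOM = TL = 20*log10(R), so R = 10^(53/20) = 446.68 m = 0.45 km

0.45 km


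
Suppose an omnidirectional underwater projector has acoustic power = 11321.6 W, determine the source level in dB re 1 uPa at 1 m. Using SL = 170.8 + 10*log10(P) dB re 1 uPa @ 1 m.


SL = 170.8 + 10*log10(11321.6) = 170.8 + 40.54 = 211.34

211.34 dB


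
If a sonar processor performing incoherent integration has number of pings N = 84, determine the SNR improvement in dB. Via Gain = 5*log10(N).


Gain = 5*log10(84) = 9.62

9.62 dB


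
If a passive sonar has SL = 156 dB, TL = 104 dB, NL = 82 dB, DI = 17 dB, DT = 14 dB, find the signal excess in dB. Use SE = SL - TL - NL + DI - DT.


-27 dB


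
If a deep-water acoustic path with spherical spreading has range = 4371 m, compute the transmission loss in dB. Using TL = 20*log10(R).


72.81 dB


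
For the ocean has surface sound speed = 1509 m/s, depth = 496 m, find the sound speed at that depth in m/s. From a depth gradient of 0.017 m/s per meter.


1517.432 m/s


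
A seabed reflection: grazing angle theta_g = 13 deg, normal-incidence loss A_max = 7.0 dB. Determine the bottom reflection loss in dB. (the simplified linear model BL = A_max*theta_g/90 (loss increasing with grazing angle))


BL = A_max * theta_g / 90 = 7.0 * 13 / 90 = 1.01

1.01 dB


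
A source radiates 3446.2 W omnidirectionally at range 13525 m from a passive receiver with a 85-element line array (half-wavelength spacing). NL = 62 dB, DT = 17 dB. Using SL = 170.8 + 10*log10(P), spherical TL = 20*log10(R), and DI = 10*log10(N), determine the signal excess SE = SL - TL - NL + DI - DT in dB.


63.84 dB


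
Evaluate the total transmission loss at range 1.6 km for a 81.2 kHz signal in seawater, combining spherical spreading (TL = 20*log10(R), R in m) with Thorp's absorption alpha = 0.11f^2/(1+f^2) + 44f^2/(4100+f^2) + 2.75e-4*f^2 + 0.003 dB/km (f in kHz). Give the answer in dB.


Step 1 (Thorp): alpha = 0.11*6593.44/(1+6593.44) + 44*6593.44/(4100+6593.44) + 2.75e-4*6593.44 + 0.003 = 29.056 dB/km
Step 2: TL_spread = 20*log10(1600) = 64.08 dB
Step 3: TL_abs = alpha*R = 29.056 * 1.6 = 46.49 dB
Step 4: TL_total = 64.08 + 46.49 = 110.57

110.57 dB


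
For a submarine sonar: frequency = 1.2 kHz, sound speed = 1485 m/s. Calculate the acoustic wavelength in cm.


lambda = c/f = 1485 / 1200 = 1.2375 m = 123.75 cm

123.75 cm


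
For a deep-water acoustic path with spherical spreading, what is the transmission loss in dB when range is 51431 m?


TL = 20*log10(51431) = 94.22

94.22 dB


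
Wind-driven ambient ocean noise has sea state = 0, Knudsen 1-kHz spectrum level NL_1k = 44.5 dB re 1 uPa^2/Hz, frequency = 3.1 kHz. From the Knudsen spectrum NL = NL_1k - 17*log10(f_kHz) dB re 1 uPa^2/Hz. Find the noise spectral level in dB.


NL = NL_1k - 17*log10(f_kHz) = 44.5 - 17*log10(3.1) = 44.5 - (8.35) = 36.15

36.15 dB


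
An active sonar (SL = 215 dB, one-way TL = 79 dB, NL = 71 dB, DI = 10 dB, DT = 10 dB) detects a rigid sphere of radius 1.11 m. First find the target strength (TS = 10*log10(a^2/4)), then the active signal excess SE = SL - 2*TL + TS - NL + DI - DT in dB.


Step 1: TS = 10*log10(1.11^2/4) = -5.11 dB
Step 2: SE = SL - 2*TL + TS - NL + DI - DT = 215 - 2*79 + (-5.11) - 71 + 10 - 10 = -19.11

-19.11 dB


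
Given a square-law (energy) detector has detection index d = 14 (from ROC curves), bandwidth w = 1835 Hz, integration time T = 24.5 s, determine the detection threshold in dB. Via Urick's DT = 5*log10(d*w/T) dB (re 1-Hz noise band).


DT = 5*log10(d*w/T) = 5*log10(14 * 1835 / 24.5) = 5*log10(1048.57) = 15.1

15.1 dB


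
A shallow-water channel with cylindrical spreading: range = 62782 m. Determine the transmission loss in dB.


TL = 10*log10(62782) = 47.98

47.98 dB


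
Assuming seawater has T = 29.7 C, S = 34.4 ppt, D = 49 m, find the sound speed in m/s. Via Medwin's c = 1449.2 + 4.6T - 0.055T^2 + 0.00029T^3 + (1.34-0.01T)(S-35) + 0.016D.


1545.06 m/s


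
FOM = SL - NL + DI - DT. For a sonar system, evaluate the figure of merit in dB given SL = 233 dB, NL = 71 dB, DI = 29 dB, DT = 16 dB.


FOM = SL - NL + DI - DT = 233 - 71 + 29 - 16 = 175

175 dB


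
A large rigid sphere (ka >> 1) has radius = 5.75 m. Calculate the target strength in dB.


9.17 dB


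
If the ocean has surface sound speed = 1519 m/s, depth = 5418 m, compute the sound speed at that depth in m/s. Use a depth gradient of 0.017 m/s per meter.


c = 1519 + 0.017 * 5418 = 1611.106

1611.106 m/s


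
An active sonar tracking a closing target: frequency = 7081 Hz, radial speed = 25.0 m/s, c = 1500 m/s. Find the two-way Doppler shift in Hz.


fd = 2*f*v/c = 2 * 7081 * 25.0 / 1500 = 236.03

236.03 Hz


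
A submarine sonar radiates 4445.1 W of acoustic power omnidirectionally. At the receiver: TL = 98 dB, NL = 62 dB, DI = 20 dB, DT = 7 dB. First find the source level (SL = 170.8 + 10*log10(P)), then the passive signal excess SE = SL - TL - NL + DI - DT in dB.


Step 1: SL = 170.8 + 10*log10(4445.1) = 207.28 dB
Step 2: SE = SL - TL - NL + DI - DT = 207.28 - 98 - 62 + 20 - 7 = 60.28

60.28 dB


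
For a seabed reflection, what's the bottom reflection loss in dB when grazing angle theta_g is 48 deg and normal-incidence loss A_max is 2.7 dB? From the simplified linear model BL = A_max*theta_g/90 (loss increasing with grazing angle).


BL = A_max * theta_g / 90 = 2.7 * 48 / 90 = 1.44

1.44 dB


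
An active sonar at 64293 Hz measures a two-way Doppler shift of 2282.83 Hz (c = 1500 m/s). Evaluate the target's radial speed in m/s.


26.63 m/s


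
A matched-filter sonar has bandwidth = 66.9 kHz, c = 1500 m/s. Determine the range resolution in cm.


dR = c/(2*BW) = 1500 / (2 * 66.9e3) = 0.0112 m = 1.12 cm

1.12 cm


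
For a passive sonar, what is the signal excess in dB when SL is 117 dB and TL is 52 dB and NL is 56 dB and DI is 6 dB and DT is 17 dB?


SE = SL - TL - NL + DI - DT = 117 - 52 - 56 + 6 - 17 = -2

-2 dB


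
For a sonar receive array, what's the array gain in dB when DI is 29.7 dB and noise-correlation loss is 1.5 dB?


AG = DI - L_corr = 29.7 - 1.5 = 28.2

28.2 dB


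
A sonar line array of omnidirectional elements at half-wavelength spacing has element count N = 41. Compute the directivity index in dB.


DI = 10*log10(41) = 16.13

16.13 dB


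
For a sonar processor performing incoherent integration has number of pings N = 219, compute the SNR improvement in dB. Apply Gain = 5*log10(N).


11.7 dB


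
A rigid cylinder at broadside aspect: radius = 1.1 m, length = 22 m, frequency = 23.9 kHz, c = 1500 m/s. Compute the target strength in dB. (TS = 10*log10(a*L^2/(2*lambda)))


lambda = 1500/23900 = 0.06276 m
TS = 10*log10(1.1*22^2/(2*0.06276)) = 36.28

36.28 dB


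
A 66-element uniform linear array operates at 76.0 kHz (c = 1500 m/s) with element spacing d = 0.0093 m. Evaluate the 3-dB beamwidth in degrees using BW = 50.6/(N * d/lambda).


Step 1: lambda = 1500/76000 = 0.01974 m
Step 2: d/lambda = 0.0093/0.01974 = 0.4711
Step 3: BW = 50.6/(N * d/lambda) = 50.6/(66 * 0.4711) = 1.63

1.63 deg


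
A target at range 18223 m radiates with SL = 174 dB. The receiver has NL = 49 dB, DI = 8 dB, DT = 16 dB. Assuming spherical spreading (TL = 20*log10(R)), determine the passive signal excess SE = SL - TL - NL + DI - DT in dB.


Step 1: TL = 20*log10(18223) = 85.21 dB
Step 2: SE = 174 - 85.21 - 49 + 8 - 16 = 31.79

31.79 dB


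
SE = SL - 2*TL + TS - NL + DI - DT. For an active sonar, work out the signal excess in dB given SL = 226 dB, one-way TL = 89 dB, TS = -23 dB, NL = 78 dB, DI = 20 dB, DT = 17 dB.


-50 dB


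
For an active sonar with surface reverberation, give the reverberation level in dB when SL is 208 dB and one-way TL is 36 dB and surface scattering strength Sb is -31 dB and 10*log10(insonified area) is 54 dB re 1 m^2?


159 dB


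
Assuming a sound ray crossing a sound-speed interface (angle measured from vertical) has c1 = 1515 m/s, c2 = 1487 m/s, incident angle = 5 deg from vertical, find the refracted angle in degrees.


sin(theta2) = (c2/c1)*sin(theta1) = (1487/1515)*sin(5 deg) = 0.08554
theta2 = arcsin(0.08554) = 4.91

4.91 deg


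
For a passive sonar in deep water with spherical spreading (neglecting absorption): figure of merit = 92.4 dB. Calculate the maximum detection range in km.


At max range FOM = TL, so 20*log10(R) = 92.4
R = 10^(92.4/20) = 41686.94 m = 41.69 km

41.69 km


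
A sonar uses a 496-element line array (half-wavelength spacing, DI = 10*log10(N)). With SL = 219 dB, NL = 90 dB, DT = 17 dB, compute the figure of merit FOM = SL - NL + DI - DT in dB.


Step 1: DI = 10*log10(496) = 26.95 dB
Step 2: FOM = SL - NL + DI - DT = 219 - 90 + 26.95 - 17 = 138.95

138.95 dB


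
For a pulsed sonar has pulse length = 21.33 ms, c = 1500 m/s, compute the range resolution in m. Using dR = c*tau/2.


15.9975 m


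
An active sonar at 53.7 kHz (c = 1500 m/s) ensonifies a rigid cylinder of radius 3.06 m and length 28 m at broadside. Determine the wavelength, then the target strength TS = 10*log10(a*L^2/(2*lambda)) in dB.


Step 1: lambda = c/f = 1500/53700 = 0.02793 m
Step 2: TS = 10*log10(a*L^2/(2*lambda)) = 10*log10(3.06*28^2/(2*0.02793)) = 46.33

46.33 dB


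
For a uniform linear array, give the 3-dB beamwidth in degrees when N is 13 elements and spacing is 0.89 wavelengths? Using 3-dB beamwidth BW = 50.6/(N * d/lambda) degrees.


4.37 deg


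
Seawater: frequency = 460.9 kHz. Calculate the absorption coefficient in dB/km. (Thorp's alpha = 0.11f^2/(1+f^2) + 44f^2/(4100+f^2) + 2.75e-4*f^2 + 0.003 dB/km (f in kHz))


f^2 = 212428.81
alpha = 0.11*212428.81/(1+212428.81) + 44*212428.81/(4100+212428.81) + 2.75e-4*212428.81 + 0.003 = 101.698

101.698 dB/km


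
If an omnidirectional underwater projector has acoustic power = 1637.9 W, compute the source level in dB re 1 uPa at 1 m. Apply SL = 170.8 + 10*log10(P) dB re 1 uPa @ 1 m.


SL = 170.8 + 10*log10(1637.9) = 170.8 + 32.14 = 202.94

202.94 dB


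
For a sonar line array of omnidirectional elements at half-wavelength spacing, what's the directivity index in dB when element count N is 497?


DI = 10*log10(497) = 26.96

26.96 dB


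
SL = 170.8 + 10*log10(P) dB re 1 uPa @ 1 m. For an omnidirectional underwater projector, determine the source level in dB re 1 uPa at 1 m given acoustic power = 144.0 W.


SL = 170.8 + 10*log10(144.0) = 170.8 + 21.58 = 192.38

192.38 dB


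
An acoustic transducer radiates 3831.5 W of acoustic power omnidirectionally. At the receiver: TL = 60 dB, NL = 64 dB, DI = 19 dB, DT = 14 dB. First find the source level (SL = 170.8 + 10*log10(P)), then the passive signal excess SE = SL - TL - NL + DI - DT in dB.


Step 1: SL = 170.8 + 10*log10(3831.5) = 206.63 dB
Step 2: SE = SL - TL - NL + DI - DT = 206.63 - 60 - 64 + 19 - 14 = 87.63

87.63 dB


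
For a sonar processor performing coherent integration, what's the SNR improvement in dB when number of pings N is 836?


29.22 dB


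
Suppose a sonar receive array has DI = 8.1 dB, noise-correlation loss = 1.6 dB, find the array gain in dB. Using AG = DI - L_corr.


AG = DI - L_corr = 8.1 - 1.6 = 6.5

6.5 dB


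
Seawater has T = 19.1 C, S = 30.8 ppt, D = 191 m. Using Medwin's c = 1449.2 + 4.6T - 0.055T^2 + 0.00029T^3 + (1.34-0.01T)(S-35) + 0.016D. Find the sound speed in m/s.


1517.25 m/s


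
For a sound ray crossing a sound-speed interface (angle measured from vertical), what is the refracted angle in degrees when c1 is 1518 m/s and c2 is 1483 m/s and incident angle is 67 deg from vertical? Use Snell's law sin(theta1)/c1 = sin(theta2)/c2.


sin(theta2) = (c2/c1)*sin(theta1) = (1483/1518)*sin(67 deg) = 0.89928
theta2 = arcsin(0.89928) = 64.06

64.06 deg


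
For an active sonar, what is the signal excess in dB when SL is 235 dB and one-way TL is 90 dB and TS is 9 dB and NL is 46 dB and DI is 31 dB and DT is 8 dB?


SE = SL - 2*TL + TS - NL + DI - DT = 235 - 2*90 + (9) - 46 + 31 - 8 = 41

41 dB


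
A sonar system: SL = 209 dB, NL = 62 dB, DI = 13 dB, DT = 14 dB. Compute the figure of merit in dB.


146 dB


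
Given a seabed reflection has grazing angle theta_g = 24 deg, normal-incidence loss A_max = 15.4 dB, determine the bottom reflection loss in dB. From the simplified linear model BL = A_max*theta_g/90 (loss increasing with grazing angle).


BL = A_max * theta_g / 90 = 15.4 * 24 / 90 = 4.11

4.11 dB


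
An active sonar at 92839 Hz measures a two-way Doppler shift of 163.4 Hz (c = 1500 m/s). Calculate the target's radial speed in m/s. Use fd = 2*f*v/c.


1.32 m/s


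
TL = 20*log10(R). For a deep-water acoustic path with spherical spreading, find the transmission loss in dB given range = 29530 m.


TL = 20*log10(29530) = 89.41

89.41 dB


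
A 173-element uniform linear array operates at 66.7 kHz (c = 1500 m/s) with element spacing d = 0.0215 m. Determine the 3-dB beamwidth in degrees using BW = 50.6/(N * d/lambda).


0.31 deg


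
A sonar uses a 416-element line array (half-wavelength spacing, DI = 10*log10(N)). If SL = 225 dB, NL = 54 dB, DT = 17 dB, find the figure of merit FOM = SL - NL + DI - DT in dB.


Step 1: DI = 10*log10(416) = 26.19 dB
Step 2: FOM = SL - NL + DI - DT = 225 - 54 + 26.19 - 17 = 180.19

180.19 dB


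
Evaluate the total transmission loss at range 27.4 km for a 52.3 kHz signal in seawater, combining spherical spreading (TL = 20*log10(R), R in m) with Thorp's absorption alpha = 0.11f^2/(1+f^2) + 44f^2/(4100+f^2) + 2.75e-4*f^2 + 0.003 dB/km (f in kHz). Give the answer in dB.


Step 1 (Thorp): alpha = 0.11*2735.29/(1+2735.29) + 44*2735.29/(4100+2735.29) + 2.75e-4*2735.29 + 0.003 = 18.4727 dB/km
Step 2: TL_spread = 20*log10(27400) = 88.76 dB
Step 3: TL_abs = alpha*R = 18.4727 * 27.4 = 506.15 dB
Step 4: TL_total = 88.76 + 506.15 = 594.91

594.91 dB


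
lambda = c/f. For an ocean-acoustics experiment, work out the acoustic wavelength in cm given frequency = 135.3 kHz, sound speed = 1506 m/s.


1.11 cm


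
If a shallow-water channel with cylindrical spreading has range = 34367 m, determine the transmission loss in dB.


TL = 10*log10(34367) = 45.36

45.36 dB


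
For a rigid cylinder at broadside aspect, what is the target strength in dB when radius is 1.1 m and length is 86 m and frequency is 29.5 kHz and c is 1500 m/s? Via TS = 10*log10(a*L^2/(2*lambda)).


49.03 dB


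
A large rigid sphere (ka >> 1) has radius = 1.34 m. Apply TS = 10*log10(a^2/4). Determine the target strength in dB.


-3.48 dB


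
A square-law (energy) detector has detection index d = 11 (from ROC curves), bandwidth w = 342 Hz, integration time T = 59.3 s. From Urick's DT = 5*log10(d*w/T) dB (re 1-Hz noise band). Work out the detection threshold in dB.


DT = 5*log10(d*w/T) = 5*log10(11 * 342 / 59.3) = 5*log10(63.44) = 9.01

9.01 dB


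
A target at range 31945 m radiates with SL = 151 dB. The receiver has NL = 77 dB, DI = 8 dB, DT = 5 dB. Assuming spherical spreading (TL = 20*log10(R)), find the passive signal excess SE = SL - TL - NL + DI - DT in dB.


Step 1: TL = 20*log10(31945) = 90.09 dB
Step 2: SE = 151 - 90.09 - 77 + 8 - 5 = -13.09

-13.09 dB


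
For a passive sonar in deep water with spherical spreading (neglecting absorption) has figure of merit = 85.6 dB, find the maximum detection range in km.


At max range FOM = TL, so 20*log10(R) = 85.6
R = 10^(85.6/20) = 19054.61 m = 19.05 km

19.05 km


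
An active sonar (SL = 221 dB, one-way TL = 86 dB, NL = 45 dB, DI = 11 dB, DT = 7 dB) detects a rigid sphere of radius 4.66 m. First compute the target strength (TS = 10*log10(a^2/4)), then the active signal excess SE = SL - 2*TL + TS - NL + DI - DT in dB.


Step 1: TS = 10*log10(4.66^2/4) = 7.35 dB
Step 2: SE = SL - 2*TL + TS - NL + DI - DT = 221 - 2*86 + (7.35) - 45 + 11 - 7 = 15.35

15.35 dB


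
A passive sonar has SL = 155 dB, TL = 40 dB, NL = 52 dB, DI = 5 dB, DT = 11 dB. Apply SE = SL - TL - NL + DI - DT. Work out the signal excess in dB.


SE = SL - TL - NL + DI - DT = 155 - 40 - 52 + 5 - 11 = 57

57 dB


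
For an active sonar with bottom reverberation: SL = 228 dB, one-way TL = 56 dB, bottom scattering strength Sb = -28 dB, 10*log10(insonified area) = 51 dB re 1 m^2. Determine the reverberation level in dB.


139 dB


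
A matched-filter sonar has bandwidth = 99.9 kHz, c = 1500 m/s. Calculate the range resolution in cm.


dR = c/(2*BW) = 1500 / (2 * 99.9e3) = 0.0075 m = 0.75 cm

0.75 cm


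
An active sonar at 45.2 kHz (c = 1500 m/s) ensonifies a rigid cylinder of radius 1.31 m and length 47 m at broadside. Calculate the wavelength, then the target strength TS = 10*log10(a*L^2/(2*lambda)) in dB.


Step 1: lambda = c/f = 1500/45200 = 0.03319 m
Step 2: TS = 10*log10(a*L^2/(2*lambda)) = 10*log10(1.31*47^2/(2*0.03319)) = 46.39

46.39 dB


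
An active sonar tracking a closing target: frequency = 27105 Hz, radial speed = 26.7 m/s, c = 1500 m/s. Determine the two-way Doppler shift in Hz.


fd = 2*f*v/c = 2 * 27105 * 26.7 / 1500 = 964.94

964.94 Hz


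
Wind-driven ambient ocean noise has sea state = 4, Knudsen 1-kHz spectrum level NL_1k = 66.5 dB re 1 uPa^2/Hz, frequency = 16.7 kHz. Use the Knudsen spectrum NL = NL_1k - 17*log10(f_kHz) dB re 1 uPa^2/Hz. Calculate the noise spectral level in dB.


NL = NL_1k - 17*log10(f_kHz) = 66.5 - 17*log10(16.7) = 66.5 - (20.79) = 45.71

45.71 dB


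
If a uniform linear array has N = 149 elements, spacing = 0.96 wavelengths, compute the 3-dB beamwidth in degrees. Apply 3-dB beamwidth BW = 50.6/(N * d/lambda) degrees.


BW = 50.6 / (149 * 0.96) = 50.6 / 143.04 = 0.35

0.35 deg


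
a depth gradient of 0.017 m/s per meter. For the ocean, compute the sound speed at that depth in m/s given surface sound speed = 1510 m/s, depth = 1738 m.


c = 1510 + 0.017 * 1738 = 1539.546

1539.546 m/s


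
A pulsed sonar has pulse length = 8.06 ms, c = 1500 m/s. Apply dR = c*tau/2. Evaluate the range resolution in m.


6.045 m


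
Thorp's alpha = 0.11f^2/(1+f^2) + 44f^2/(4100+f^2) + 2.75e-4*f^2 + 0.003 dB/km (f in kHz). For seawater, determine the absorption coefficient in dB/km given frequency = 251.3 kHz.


f^2 = 63151.69
alpha = 0.11*63151.69/(1+63151.69) + 44*63151.69/(4100+63151.69) + 2.75e-4*63151.69 + 0.003 = 58.797

58.797 dB/km


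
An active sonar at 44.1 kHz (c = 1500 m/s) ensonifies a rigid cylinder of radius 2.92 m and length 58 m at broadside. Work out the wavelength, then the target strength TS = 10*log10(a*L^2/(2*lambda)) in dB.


Step 1: lambda = c/f = 1500/44100 = 0.03401 m
Step 2: TS = 10*log10(a*L^2/(2*lambda)) = 10*log10(2.92*58^2/(2*0.03401)) = 51.6

51.6 dB


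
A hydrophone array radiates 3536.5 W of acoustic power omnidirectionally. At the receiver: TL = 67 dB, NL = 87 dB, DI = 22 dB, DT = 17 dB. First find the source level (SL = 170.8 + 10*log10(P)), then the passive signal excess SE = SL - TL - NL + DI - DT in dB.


Step 1: SL = 170.8 + 10*log10(3536.5) = 206.29 dB
Step 2: SE = SL - TL - NL + DI - DT = 206.29 - 67 - 87 + 22 - 17 = 57.29

57.29 dB


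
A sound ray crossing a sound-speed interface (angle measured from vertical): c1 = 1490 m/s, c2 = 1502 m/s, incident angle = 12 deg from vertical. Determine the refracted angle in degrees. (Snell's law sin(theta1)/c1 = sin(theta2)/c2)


12.1 deg


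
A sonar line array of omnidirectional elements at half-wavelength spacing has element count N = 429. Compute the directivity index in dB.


DI = 10*log10(429) = 26.32

26.32 dB


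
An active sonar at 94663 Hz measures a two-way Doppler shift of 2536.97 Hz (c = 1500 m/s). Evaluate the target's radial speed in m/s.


From fd = 2*f*v/c, v = c*fd/(2*f) = 1500 * 2536.97 / (2*94663) = 20.1

20.1 m/s


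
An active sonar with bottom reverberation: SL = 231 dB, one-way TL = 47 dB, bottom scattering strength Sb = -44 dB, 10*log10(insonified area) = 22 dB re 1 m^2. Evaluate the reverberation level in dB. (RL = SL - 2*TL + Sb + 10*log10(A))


RL = SL - 2*TL + Sb + 10*log10(A) = 231 - 2*47 + (-44) + 22 = 115

115 dB


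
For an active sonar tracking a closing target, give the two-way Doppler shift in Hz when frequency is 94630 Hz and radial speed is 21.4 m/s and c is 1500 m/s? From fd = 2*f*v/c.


fd = 2*f*v/c = 2 * 94630 * 21.4 / 1500 = 2700.11

2700.11 Hz


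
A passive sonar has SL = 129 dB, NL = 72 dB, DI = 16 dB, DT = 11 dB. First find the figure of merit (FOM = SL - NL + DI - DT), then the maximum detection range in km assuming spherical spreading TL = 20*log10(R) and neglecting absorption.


Step 1: FOM = SL - NL + DI - DT = 129 - 72 + 16 - 11 = 62 dB
Step 2: at max range FOM = TL = 20*log10(R), so R = 10^(62/20) = 1258.93 m = 1.26 km

1.26 km


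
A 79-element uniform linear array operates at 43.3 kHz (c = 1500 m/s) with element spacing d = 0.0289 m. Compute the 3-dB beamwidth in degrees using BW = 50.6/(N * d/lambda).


Step 1: lambda = 1500/43300 = 0.03464 m
Step 2: d/lambda = 0.0289/0.03464 = 0.8343
Step 3: BW = 50.6/(N * d/lambda) = 50.6/(79 * 0.8343) = 0.77

0.77 deg


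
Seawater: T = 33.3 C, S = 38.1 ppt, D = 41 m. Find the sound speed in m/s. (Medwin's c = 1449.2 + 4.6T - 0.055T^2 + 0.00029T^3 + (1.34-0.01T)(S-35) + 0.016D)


1555.88 m/s


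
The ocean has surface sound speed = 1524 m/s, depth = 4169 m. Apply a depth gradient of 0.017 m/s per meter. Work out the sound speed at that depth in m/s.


c = 1524 + 0.017 * 4169 = 1594.873

1594.873 m/s


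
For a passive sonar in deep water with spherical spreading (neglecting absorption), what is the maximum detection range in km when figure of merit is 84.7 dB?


At max range FOM = TL, so 20*log10(R) = 84.7
R = 10^(84.7/20) = 17179.08 m = 17.18 km

17.18 km


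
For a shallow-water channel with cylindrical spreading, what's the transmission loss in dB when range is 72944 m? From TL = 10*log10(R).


48.63 dB


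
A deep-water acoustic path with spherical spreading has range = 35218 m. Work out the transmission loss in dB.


90.94 dB
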